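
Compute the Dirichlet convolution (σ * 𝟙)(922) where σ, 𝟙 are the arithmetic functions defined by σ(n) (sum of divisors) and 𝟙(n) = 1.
(σ * 𝟙)(922) = 1852

Divisors of 922: [1, 2, 461, 922]. For each d | 922:
  d = 1: σ(1) · 𝟙(922/1) = 1 · 1 = 1
  d = 2: σ(2) · 𝟙(922/2) = 3 · 1 = 3
  d = 461: σ(461) · 𝟙(922/461) = 462 · 1 = 462
  d = 922: σ(922) · 𝟙(922/922) = 1386 · 1 = 1386
Summing: (σ * 𝟙)(922) = 1 + 3 + 462 + 1386 = 1852.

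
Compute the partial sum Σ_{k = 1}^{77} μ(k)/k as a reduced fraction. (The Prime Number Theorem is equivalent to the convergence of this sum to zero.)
Σ μ(k)/k = 877316785444551755504875/4072968059924902415062132347

Values of μ(k) for 1 ≤ k ≤ 77: μ(1) = 1, μ(2) = -1, μ(3) = -1, μ(5) = -1, μ(6) = 1, μ(7) = -1, μ(10) = 1, μ(11) = -1, μ(13) = -1, μ(14) = 1, μ(15) = 1, μ(17) = -1, μ(19) = -1, μ(21) = 1, μ(22) = 1, μ(23) = -1, μ(26) = 1, μ(29) = -1, μ(30) = -1, μ(31) = -1, μ(33) = 1, μ(34) = 1, μ(35) = 1, μ(37) = -1, μ(38) = 1, μ(39) = 1, μ(41) = -1, μ(42) = -1, μ(43) = -1, μ(46) = 1, μ(47) = -1, μ(51) = 1, μ(53) = -1, μ(55) = 1, μ(57) = 1, μ(58) = 1, μ(59) = -1, μ(61) = -1, μ(62) = 1, μ(65) = 1, μ(66) = -1, μ(67) = -1, μ(69) = 1, μ(70) = -1, μ(71) = -1, μ(73) = -1, μ(74) = 1, μ(77) = 1, with μ = 0 on non-squarefree integers. Summing μ(k)/k for k where μ(k) ≠ 0 gives 877316785444551755504875/4072968059924902415062132347 ≈ 0.0002. (PNT ⟺ this sum → 0 as n → ∞.)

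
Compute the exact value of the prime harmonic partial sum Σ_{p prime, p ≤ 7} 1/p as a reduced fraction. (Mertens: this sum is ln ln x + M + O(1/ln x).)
Σ 1/p = 247/210

π(7) = 4, so the primes ≤ 7 are [2, 3, 5, 7]. Summing 1/p over these primes: 247/210 ≈ 1.1762. Mertens estimate ln ln(7) + 0.2615 ≈ 0.9272.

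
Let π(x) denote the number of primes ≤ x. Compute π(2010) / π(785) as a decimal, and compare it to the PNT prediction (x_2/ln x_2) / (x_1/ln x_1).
π(2010)/π(785) = 304/137 ≈ 2.2190;  PNT prediction ≈ 2.2440.

π(785) = 137 and π(2010) = 304, so π(2010)/π(785) ≈ 2.2190. The PNT-predicted ratio is (2010/ln(2010)) / (785/ln(785)) ≈ 2.2440. The two agree to within a few percent, as expected.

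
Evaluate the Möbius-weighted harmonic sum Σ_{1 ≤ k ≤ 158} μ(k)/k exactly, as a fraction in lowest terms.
Σ μ(k)/k = 11043365287080119932070420984761831999214006413190917276901/1684531761605594992411227004188178295812265268947141782020470

Values of μ(k) for 1 ≤ k ≤ 158: μ(1) = 1, μ(2) = -1, μ(3) = -1, μ(5) = -1, μ(6) = 1, μ(7) = -1, μ(10) = 1, μ(11) = -1, μ(13) = -1, μ(14) = 1, μ(15) = 1, μ(17) = -1, μ(19) = -1, μ(21) = 1, μ(22) = 1, μ(23) = -1, μ(26) = 1, μ(29) = -1, μ(30) = -1, μ(31) = -1, μ(33) = 1, μ(34) = 1, μ(35) = 1, μ(37) = -1, μ(38) = 1, μ(39) = 1, μ(41) = -1, μ(42) = -1, μ(43) = -1, μ(46) = 1, μ(47) = -1, μ(51) = 1, μ(53) = -1, μ(55) = 1, μ(57) = 1, μ(58) = 1, μ(59) = -1, μ(61) = -1, μ(62) = 1, μ(65) = 1, μ(66) = -1, μ(67) = -1, μ(69) = 1, μ(70) = -1, μ(71) = -1, μ(73) = -1, μ(74) = 1, μ(77) = 1, μ(78) = -1, μ(79) = -1, μ(82) = 1, μ(83) = -1, μ(85) = 1, μ(86) = 1, μ(87) = 1, μ(89) = -1, μ(91) = 1, μ(93) = 1, μ(94) = 1, μ(95) = 1, μ(97) = -1, μ(101) = -1, μ(102) = -1, μ(103) = -1, μ(105) = -1, μ(106) = 1, μ(107) = -1, μ(109) = -1, μ(110) = -1, μ(111) = 1, μ(113) = -1, μ(114) = -1, μ(115) = 1, μ(118) = 1, μ(119) = 1, μ(122) = 1, μ(123) = 1, μ(127) = -1, μ(129) = 1, μ(130) = -1, μ(131) = -1, μ(133) = 1, μ(134) = 1, μ(137) = -1, μ(138) = -1, μ(139) = -1, μ(141) = 1, μ(142) = 1, μ(143) = 1, μ(145) = 1, μ(146) = 1, μ(149) = -1, μ(151) = -1, μ(154) = -1, μ(155) = 1, μ(157) = -1, μ(158) = 1, with μ = 0 on non-squarefree integers. Summing μ(k)/k for k where μ(k) ≠ 0 gives 11043365287080119932070420984761831999214006413190917276901/1684531761605594992411227004188178295812265268947141782020470 ≈ 0.0066. (PNT ⟺ this sum → 0 as n → ∞.)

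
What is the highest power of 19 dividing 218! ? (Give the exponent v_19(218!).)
v_19(218!) = 11

Legendre's formula: v_p(n!) = Σ_{k ≥ 1} ⌊n / p^k⌋. For p = 19, n = 218, the terms are:
  ⌊218/19^1⌋ = ⌊218/19⌋ = 11
(the next term ⌊218/19^2⌋ = 0, terminating the sum). Summing: v_19(218!) = 11 = 11.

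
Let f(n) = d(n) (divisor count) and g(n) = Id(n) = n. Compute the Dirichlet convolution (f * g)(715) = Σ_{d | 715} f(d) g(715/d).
(d * Id)(715) = 1365

Divisors of 715: [1, 5, 11, 13, 55, 65, 143, 715]. For each d | 715:
  d = 1: d(1) · Id(715/1) = 1 · 715 = 715
  d = 5: d(5) · Id(715/5) = 2 · 143 = 286
  d = 11: d(11) · Id(715/11) = 2 · 65 = 130
  d = 13: d(13) · Id(715/13) = 2 · 55 = 110
  d = 55: d(55) · Id(715/55) = 4 · 13 = 52
  d = 65: d(65) · Id(715/65) = 4 · 11 = 44
  d = 143: d(143) · Id(715/143) = 4 · 5 = 20
  d = 715: d(715) · Id(715/715) = 8 · 1 = 8
Summing: (d * Id)(715) = 715 + 286 + 130 + 110 + 52 + 44 + 20 + 8 = 1365.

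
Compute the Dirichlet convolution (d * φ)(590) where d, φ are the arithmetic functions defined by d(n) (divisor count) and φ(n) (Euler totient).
(d * φ)(590) = 1080

Divisors of 590: [1, 2, 5, 10, 59, 118, 295, 590]. For each d | 590:
  d = 1: d(1) · φ(590/1) = 1 · 232 = 232
  d = 2: d(2) · φ(590/2) = 2 · 232 = 464
  d = 5: d(5) · φ(590/5) = 2 · 58 = 116
  d = 10: d(10) · φ(590/10) = 4 · 58 = 232
  d = 59: d(59) · φ(590/59) = 2 · 4 = 8
  d = 118: d(118) · φ(590/118) = 4 · 4 = 16
  d = 295: d(295) · φ(590/295) = 4 · 1 = 4
  d = 590: d(590) · φ(590/590) = 8 · 1 = 8
Summing: (d * φ)(590) = 232 + 464 + 116 + 232 + 8 + 16 + 4 + 8 = 1080.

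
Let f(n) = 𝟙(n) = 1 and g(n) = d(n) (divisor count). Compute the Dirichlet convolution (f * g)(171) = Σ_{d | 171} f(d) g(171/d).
(𝟙 * d)(171) = 18

Divisors of 171: [1, 3, 9, 19, 57, 171]. For each d | 171:
  d = 1: 𝟙(1) · d(171/1) = 1 · 6 = 6
  d = 3: 𝟙(3) · d(171/3) = 1 · 4 = 4
  d = 9: 𝟙(9) · d(171/9) = 1 · 2 = 2
  d = 19: 𝟙(19) · d(171/19) = 1 · 3 = 3
  d = 57: 𝟙(57) · d(171/57) = 1 · 2 = 2
  d = 171: 𝟙(171) · d(171/171) = 1 · 1 = 1
Summing: (𝟙 * d)(171) = 6 + 4 + 2 + 3 + 2 + 1 = 18.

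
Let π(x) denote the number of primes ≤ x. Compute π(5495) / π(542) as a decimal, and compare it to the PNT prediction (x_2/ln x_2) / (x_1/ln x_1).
π(5495)/π(542) = 725/100 ≈ 7.2500;  PNT prediction ≈ 7.4114.

π(542) = 100 and π(5495) = 725, so π(5495)/π(542) ≈ 7.2500. The PNT-predicted ratio is (5495/ln(5495)) / (542/ln(542)) ≈ 7.4114. The two agree to within a few percent, as expected.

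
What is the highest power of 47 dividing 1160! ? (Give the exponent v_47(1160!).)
v_47(1160!) = 24

Legendre's formula: v_p(n!) = Σ_{k ≥ 1} ⌊n / p^k⌋. For p = 47, n = 1160, the terms are:
  ⌊1160/47^1⌋ = ⌊1160/47⌋ = 24
(the next term ⌊1160/47^2⌋ = 0, terminating the sum). Summing: v_47(1160!) = 24 = 24.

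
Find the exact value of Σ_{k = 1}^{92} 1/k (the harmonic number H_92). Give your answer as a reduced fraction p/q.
H_92 = 3668893996878372053122809260004199377461/718766754945489455304472257065075294400

Direct summation: H_92 = 1 + 1/2 + ... + 1/92. The least common denominator is lcm(1, ..., 92) = 718766754945489455304472257065075294400; over this denominator the numerator is 718766754945489455304472257065075294400 + 359383377472744727652236128532537647200 + 239588918315163151768157419021691764800 + 179691688736372363826118064266268823600 + 143753350989097891060894451413015058880 + 119794459157581575884078709510845882400 + 102680964992212779329210322437867899200 + 89845844368186181913059032133134411800 + 79862972771721050589385806340563921600 + 71876675494548945530447225706507529440 + 65342432267771768664042932460461390400 + 59897229578790787942039354755422941200 + 55289750380422265792651712081928868800 + 51340482496106389664605161218933949600 + 47917783663032630353631483804338352960 + 44922922184093090956529516066567205900 + 42280397349734673841439544533239723200 + 39931486385860525294692903170281960800 + 37829829207657339752866960898161857600 + 35938337747274472765223612853253764720 + 34226988330737593109736774145955966400 + 32671216133885884332021466230230695200 + 31250728475890845882803141611525012800 + 29948614789395393971019677377711470600 + 28750670197819578212178890282603011776 + 27644875190211132896325856040964434400 + 26620990923907016863128602113521307200 + 25670241248053194832302580609466974800 + 24785060515361705355326629553968113600 + 23958891831516315176815741902169176480 + 23186024353080305009821685711776622400 + 22461461092046545478264758033283602950 + 21780810755923922888014310820153796800 + 21140198674867336920719772266619861600 + 20536192998442555865842064487573579840 + 19965743192930262647346451585140980400 + 19426128512040255548769520461218251200 + 18914914603828669876433480449080928800 + 18429916793474088597550570693976289600 + 17969168873637236382611806426626882360 + 17530896462085108665962737977196958400 + 17113494165368796554868387072977983200 + 16715505928964871053592378071280820800 + 16335608066942942166010733115115347600 + 15972594554344210117877161268112784320 + 15625364237945422941401570805762506400 + 15292909679691265006478133129044155200 + 14974307394697696985509838688855735300 + 14668709284601825618458617491123985600 + 14375335098909789106089445141301505888 + 14093465783244891280479848177746574400 + 13822437595105566448162928020482217200 + 13561636885763951986876835038963684800 + 13310495461953508431564301056760653600 + 13068486453554353732808586492092278080 + 12835120624026597416151290304733487400 + 12609943069219113250955653632720619200 + 12392530257680852677663314776984056800 + 12182487371957448394991055204492801600 + 11979445915758157588407870951084588240 + 11783061556483433693515938640411070400 + 11593012176540152504910842855888311200 + 11408996110245864369912258048651988800 + 11230730546023272739132379016641801475 + 11057950076084453158530342416385773760 + 10890405377961961444007155410076898400 + 10727862014111782914992123239777243200 + 10570099337433668460359886133309930800 + 10416909491963615294267713870508337600 + 10268096499221277932921032243786789920 + 10123475421767457116964397986832046400 + 9982871596465131323673225792570490200 + 9846119930760129524718798041987332800 + 9713064256020127774384760230609125600 + 9583556732606526070726296760867670592 + 9457457301914334938216740224540464400 + 9334633181110252666291847494351627200 + 9214958396737044298775285346988144800 + 9098313353740372851955345026140193600 + 8984584436818618191305903213313441180 + 8873663641302338954376200704507102400 + 8765448231042554332981368988598479200 + 8659840421029993437403280205603316800 + 8556747082684398277434193536488991600 + 8456079469946934768287908906647944640 + 8357752964482435526796189035640410400 + 8261686838453901785108876517989371200 + 8167804033471471083005366557557673800 + 8076030954443701744994070304101969600 + 7986297277172105058938580634056392160 + 7898535768631752256093101725989838400 + 7812682118972711470700785402881253200 = 3668893996878372053122809260004199377461, so H_92 = 3668893996878372053122809260004199377461/718766754945489455304472257065075294400 (already in lowest terms) ≈ 5.10443. (The PNT-adjacent estimate ln(92) + γ ≈ 5.09900 matches within O(1/n).)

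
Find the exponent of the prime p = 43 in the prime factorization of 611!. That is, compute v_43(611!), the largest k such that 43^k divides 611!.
v_43(611!) = 14

Legendre's formula: v_p(n!) = Σ_{k ≥ 1} ⌊n / p^k⌋. For p = 43, n = 611, the terms are:
  ⌊611/43^1⌋ = ⌊611/43⌋ = 14
(the next term ⌊611/43^2⌋ = 0, terminating the sum). Summing: v_43(611!) = 14 = 14.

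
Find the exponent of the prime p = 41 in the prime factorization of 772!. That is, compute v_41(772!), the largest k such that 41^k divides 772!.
v_41(772!) = 18

Legendre's formula: v_p(n!) = Σ_{k ≥ 1} ⌊n / p^k⌋. For p = 41, n = 772, the terms are:
  ⌊772/41^1⌋ = ⌊772/41⌋ = 18
(the next term ⌊772/41^2⌋ = 0, terminating the sum). Summing: v_41(772!) = 18 = 18.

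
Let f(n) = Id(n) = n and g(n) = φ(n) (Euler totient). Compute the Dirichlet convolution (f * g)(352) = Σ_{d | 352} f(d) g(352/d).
(Id * φ)(352) = 2352

Divisors of 352: [1, 2, 4, 8, 11, 16, 22, 32, 44, 88, 176, 352]. For each d | 352:
  d = 1: Id(1) · φ(352/1) = 1 · 160 = 160
  d = 2: Id(2) · φ(352/2) = 2 · 80 = 160
  d = 4: Id(4) · φ(352/4) = 4 · 40 = 160
  d = 8: Id(8) · φ(352/8) = 8 · 20 = 160
  d = 11: Id(11) · φ(352/11) = 11 · 16 = 176
  d = 16: Id(16) · φ(352/16) = 16 · 10 = 160
  d = 22: Id(22) · φ(352/22) = 22 · 8 = 176
  d = 32: Id(32) · φ(352/32) = 32 · 10 = 320
  d = 44: Id(44) · φ(352/44) = 44 · 4 = 176
  d = 88: Id(88) · φ(352/88) = 88 · 2 = 176
  d = 176: Id(176) · φ(352/176) = 176 · 1 = 176
  d = 352: Id(352) · φ(352/352) = 352 · 1 = 352
Summing: (Id * φ)(352) = 160 + 160 + 160 + 160 + 176 + 160 + 176 + 320 + 176 + 176 + 176 + 352 = 2352.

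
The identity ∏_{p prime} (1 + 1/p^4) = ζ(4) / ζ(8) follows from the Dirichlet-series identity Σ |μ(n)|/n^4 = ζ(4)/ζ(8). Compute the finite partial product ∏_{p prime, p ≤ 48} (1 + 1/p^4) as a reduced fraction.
∏ = 47811026860845170938198805915402199301066734558460286583378224128/44354583229145063659978971326989541656878007876738536067589135625

The primes p ≤ 48 are [2, 3, 5, 7, 11, 13, 17, 19, 23, 29, 31, 37, 41, 43, 47]. For each, (1 + 1/p^4) = (p^4 + 1)/p^4. Multiplying these fractions over p ∈ [2, 3, 5, 7, 11, 13, 17, 19, 23, 29, 31, 37, 41, 43, 47] gives 47811026860845170938198805915402199301066734558460286583378224128/44354583229145063659978971326989541656878007876738536067589135625. (In the limit P → ∞ this tends to ζ(4)/ζ(8).)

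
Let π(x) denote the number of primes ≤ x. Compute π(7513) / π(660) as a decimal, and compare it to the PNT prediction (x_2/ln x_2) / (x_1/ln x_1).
π(7513)/π(660) = 951/120 ≈ 7.9250;  PNT prediction ≈ 8.2811.

π(660) = 120 and π(7513) = 951, so π(7513)/π(660) ≈ 7.9250. The PNT-predicted ratio is (7513/ln(7513)) / (660/ln(660)) ≈ 8.2811. The two agree to within a few percent, as expected.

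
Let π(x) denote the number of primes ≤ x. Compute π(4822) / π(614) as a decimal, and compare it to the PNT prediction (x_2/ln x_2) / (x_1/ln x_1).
π(4822)/π(614) = 649/112 ≈ 5.7946;  PNT prediction ≈ 5.9450.

π(614) = 112 and π(4822) = 649, so π(4822)/π(614) ≈ 5.7946. The PNT-predicted ratio is (4822/ln(4822)) / (614/ln(614)) ≈ 5.9450. The two agree to within a few percent, as expected.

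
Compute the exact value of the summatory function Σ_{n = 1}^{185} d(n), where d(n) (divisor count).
Σ_{n ≤ 185} d(n) = 997

Compute d(n) for each 1 ≤ n ≤ 185: d(1) = 1, d(2) = 2, d(3) = 2, d(4) = 3, d(5) = 2, d(6) = 4, d(7) = 2, d(8) = 4, d(9) = 3, d(10) = 4, d(11) = 2, d(12) = 6, d(13) = 2, d(14) = 4, d(15) = 4, d(16) = 5, d(17) = 2, d(18) = 6, d(19) = 2, d(20) = 6, d(21) = 4, d(22) = 4, d(23) = 2, d(24) = 8, d(25) = 3, d(26) = 4, d(27) = 4, d(28) = 6, d(29) = 2, d(30) = 8, d(31) = 2, d(32) = 6, d(33) = 4, d(34) = 4, d(35) = 4, d(36) = 9, d(37) = 2, d(38) = 4, d(39) = 4, d(40) = 8, d(41) = 2, d(42) = 8, d(43) = 2, d(44) = 6, d(45) = 6, d(46) = 4, d(47) = 2, d(48) = 10, d(49) = 3, d(50) = 6, d(51) = 4, d(52) = 6, d(53) = 2, d(54) = 8, d(55) = 4, d(56) = 8, d(57) = 4, d(58) = 4, d(59) = 2, d(60) = 12, d(61) = 2, d(62) = 4, d(63) = 6, d(64) = 7, d(65) = 4, d(66) = 8, d(67) = 2, d(68) = 6, d(69) = 4, d(70) = 8, d(71) = 2, d(72) = 12, d(73) = 2, d(74) = 4, d(75) = 6, d(76) = 6, d(77) = 4, d(78) = 8, d(79) = 2, d(80) = 10, d(81) = 5, d(82) = 4, d(83) = 2, d(84) = 12, d(85) = 4, d(86) = 4, d(87) = 4, d(88) = 8, d(89) = 2, d(90) = 12, d(91) = 4, d(92) = 6, d(93) = 4, d(94) = 4, d(95) = 4, d(96) = 12, d(97) = 2, d(98) = 6, d(99) = 6, d(100) = 9, d(101) = 2, d(102) = 8, d(103) = 2, d(104) = 8, d(105) = 8, d(106) = 4, d(107) = 2, d(108) = 12, d(109) = 2, d(110) = 8, d(111) = 4, d(112) = 10, d(113) = 2, d(114) = 8, d(115) = 4, d(116) = 6, d(117) = 6, d(118) = 4, d(119) = 4, d(120) = 16, d(121) = 3, d(122) = 4, d(123) = 4, d(124) = 6, d(125) = 4, d(126) = 12, d(127) = 2, d(128) = 8, d(129) = 4, d(130) = 8, d(131) = 2, d(132) = 12, d(133) = 4, d(134) = 4, d(135) = 8, d(136) = 8, d(137) = 2, d(138) = 8, d(139) = 2, d(140) = 12, d(141) = 4, d(142) = 4, d(143) = 4, d(144) = 15, d(145) = 4, d(146) = 4, d(147) = 6, d(148) = 6, d(149) = 2, d(150) = 12, d(151) = 2, d(152) = 8, d(153) = 6, d(154) = 8, d(155) = 4, d(156) = 12, d(157) = 2, d(158) = 4, d(159) = 4, d(160) = 12, d(161) = 4, d(162) = 10, d(163) = 2, d(164) = 6, d(165) = 8, d(166) = 4, d(167) = 2, d(168) = 16, d(169) = 3, d(170) = 8, d(171) = 6, d(172) = 6, d(173) = 2, d(174) = 8, d(175) = 6, d(176) = 10, d(177) = 4, d(178) = 4, d(179) = 2, d(180) = 18, d(181) = 2, d(182) = 8, d(183) = 4, d(184) = 8, d(185) = 4. Summing all 185 values: 997. (Dirichlet's divisor formula: Σ_{n ≤ x} d(n) = x ln(x) + (2γ − 1) x + O(√x). For x = 185, the asymptotic estimate is ≈ 994.34.)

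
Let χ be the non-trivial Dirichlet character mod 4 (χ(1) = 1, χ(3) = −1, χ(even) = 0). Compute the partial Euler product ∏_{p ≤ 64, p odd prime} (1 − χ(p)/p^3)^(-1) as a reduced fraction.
∏ = 126115667482028600084463789626710364805572778792731/130156894276470431285217911893722225289762827141120

The odd primes p ≤ 64 are [3, 5, 7, 11, 13, 17, 19, 23, 29, 31, 37, 41, 43, 47, 53, 59, 61]. For each, χ(p) = 1 if p ≡ 1 mod 4, χ(p) = −1 if p ≡ 3 mod 4. Taking (1 − χ(p)/p^3)^(-1) = p^3/(p^3 − χ(p)): (1 − (-1)/3^3)^(-1) · (1 − (1)/5^3)^(-1) · (1 − (-1)/7^3)^(-1) · (1 − (-1)/11^3)^(-1) · (1 − (1)/13^3)^(-1) · (1 − (1)/17^3)^(-1) · (1 − (-1)/19^3)^(-1) · (1 − (-1)/23^3)^(-1) · (1 − (1)/29^3)^(-1) · (1 − (-1)/31^3)^(-1) · (1 − (1)/37^3)^(-1) · (1 − (1)/41^3)^(-1) · (1 − (-1)/43^3)^(-1) · (1 − (-1)/47^3)^(-1) · (1 − (1)/53^3)^(-1) · (1 − (-1)/59^3)^(-1) · (1 − (1)/61^3)^(-1) = 126115667482028600084463789626710364805572778792731/130156894276470431285217911893722225289762827141120.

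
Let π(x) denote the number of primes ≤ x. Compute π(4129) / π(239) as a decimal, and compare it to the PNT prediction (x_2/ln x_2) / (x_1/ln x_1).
π(4129)/π(239) = 568/52 ≈ 10.9231;  PNT prediction ≈ 11.3638.

π(239) = 52 and π(4129) = 568, so π(4129)/π(239) ≈ 10.9231. The PNT-predicted ratio is (4129/ln(4129)) / (239/ln(239)) ≈ 11.3638. The two agree to within a few percent, as expected.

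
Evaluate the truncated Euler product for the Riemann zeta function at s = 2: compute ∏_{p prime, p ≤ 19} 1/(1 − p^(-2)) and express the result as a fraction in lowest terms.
∏ = 14933966047/9172942848

The primes p ≤ 19 are [2, 3, 5, 7, 11, 13, 17, 19]. For each prime, (1 − 1/p^2)^(-1) = p^2 / (p^2 − 1). The product is (1 − 1/2^2)^(-1), (1 − 1/3^2)^(-1), (1 − 1/5^2)^(-1), (1 − 1/7^2)^(-1), (1 − 1/11^2)^(-1), (1 − 1/13^2)^(-1), (1 − 1/17^2)^(-1), (1 − 1/19^2)^(-1) = ∏ p^2 / (p^2 − 1) = 14933966047/9172942848.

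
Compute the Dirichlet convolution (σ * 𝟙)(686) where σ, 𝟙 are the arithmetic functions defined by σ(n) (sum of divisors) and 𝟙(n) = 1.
(σ * 𝟙)(686) = 1864

Divisors of 686: [1, 2, 7, 14, 49, 98, 343, 686]. For each d | 686:
  d = 1: σ(1) · 𝟙(686/1) = 1 · 1 = 1
  d = 2: σ(2) · 𝟙(686/2) = 3 · 1 = 3
  d = 7: σ(7) · 𝟙(686/7) = 8 · 1 = 8
  d = 14: σ(14) · 𝟙(686/14) = 24 · 1 = 24
  d = 49: σ(49) · 𝟙(686/49) = 57 · 1 = 57
  d = 98: σ(98) · 𝟙(686/98) = 171 · 1 = 171
  d = 343: σ(343) · 𝟙(686/343) = 400 · 1 = 400
  d = 686: σ(686) · 𝟙(686/686) = 1200 · 1 = 1200
Summing: (σ * 𝟙)(686) = 1 + 3 + 8 + 24 + 57 + 171 + 400 + 1200 = 1864.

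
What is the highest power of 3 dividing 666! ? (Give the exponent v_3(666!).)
v_3(666!) = 330

Legendre's formula: v_p(n!) = Σ_{k ≥ 1} ⌊n / p^k⌋. For p = 3, n = 666, the terms are:
  ⌊666/3^1⌋ = ⌊666/3⌋ = 222
  ⌊666/3^2⌋ = ⌊666/9⌋ = 74
  ⌊666/3^3⌋ = ⌊666/27⌋ = 24
  ⌊666/3^4⌋ = ⌊666/81⌋ = 8
  ⌊666/3^5⌋ = ⌊666/243⌋ = 2
(the next term ⌊666/3^6⌋ = 0, terminating the sum). Summing: v_3(666!) = 222 + 74 + 24 + 8 + 2 = 330.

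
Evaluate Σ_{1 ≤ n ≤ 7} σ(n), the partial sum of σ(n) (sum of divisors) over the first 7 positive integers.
Σ_{n ≤ 7} σ(n) = 41

Compute σ(n) for each 1 ≤ n ≤ 7: σ(1) = 1, σ(2) = 3, σ(3) = 4, σ(4) = 7, σ(5) = 6, σ(6) = 12, σ(7) = 8. Summing all 7 values: 41. (Average order: Σ_{n ≤ x} σ(n) ~ (π²/12) x². For x = 7, (π²/12)·7² ≈ 40.30.)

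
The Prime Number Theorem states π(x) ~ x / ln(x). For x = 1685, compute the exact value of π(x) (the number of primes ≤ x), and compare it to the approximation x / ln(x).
π(1685) = 263;  x/ln(x) ≈ 226.80;  relative error ≈ 13.77%.

Directly count primes up to 1685: π(1685) = 263. The PNT approximation gives 1685/ln(1685) ≈ 1685/7.42952 ≈ 226.80. Relative error (π(x) − x/ln(x)) / π(x) ≈ 13.77%; the approximation is known to undercount slightly (Li(x) is a better estimate).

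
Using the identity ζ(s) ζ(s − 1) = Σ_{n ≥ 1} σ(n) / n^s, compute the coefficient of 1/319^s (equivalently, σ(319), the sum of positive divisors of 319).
σ(319) = 360

In the product (Σ m^0/m^s)(Σ k / k^s) = Σ (Σ_{d | n} d) / n^s, the coefficient of 1/n^s is σ(n) = Σ_{d | n} d. For n = 319, divisors are [1, 11, 29, 319]; summing: σ(319) = 360.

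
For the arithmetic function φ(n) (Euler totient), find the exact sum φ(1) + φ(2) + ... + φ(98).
Σ_{n ≤ 98} φ(n) = 2944

Compute φ(n) for each 1 ≤ n ≤ 98: φ(1) = 1, φ(2) = 1, φ(3) = 2, φ(4) = 2, φ(5) = 4, φ(6) = 2, φ(7) = 6, φ(8) = 4, φ(9) = 6, φ(10) = 4, φ(11) = 10, φ(12) = 4, φ(13) = 12, φ(14) = 6, φ(15) = 8, φ(16) = 8, φ(17) = 16, φ(18) = 6, φ(19) = 18, φ(20) = 8, φ(21) = 12, φ(22) = 10, φ(23) = 22, φ(24) = 8, φ(25) = 20, φ(26) = 12, φ(27) = 18, φ(28) = 12, φ(29) = 28, φ(30) = 8, φ(31) = 30, φ(32) = 16, φ(33) = 20, φ(34) = 16, φ(35) = 24, φ(36) = 12, φ(37) = 36, φ(38) = 18, φ(39) = 24, φ(40) = 16, φ(41) = 40, φ(42) = 12, φ(43) = 42, φ(44) = 20, φ(45) = 24, φ(46) = 22, φ(47) = 46, φ(48) = 16, φ(49) = 42, φ(50) = 20, φ(51) = 32, φ(52) = 24, φ(53) = 52, φ(54) = 18, φ(55) = 40, φ(56) = 24, φ(57) = 36, φ(58) = 28, φ(59) = 58, φ(60) = 16, φ(61) = 60, φ(62) = 30, φ(63) = 36, φ(64) = 32, φ(65) = 48, φ(66) = 20, φ(67) = 66, φ(68) = 32, φ(69) = 44, φ(70) = 24, φ(71) = 70, φ(72) = 24, φ(73) = 72, φ(74) = 36, φ(75) = 40, φ(76) = 36, φ(77) = 60, φ(78) = 24, φ(79) = 78, φ(80) = 32, φ(81) = 54, φ(82) = 40, φ(83) = 82, φ(84) = 24, φ(85) = 64, φ(86) = 42, φ(87) = 56, φ(88) = 40, φ(89) = 88, φ(90) = 24, φ(91) = 72, φ(92) = 44, φ(93) = 60, φ(94) = 46, φ(95) = 72, φ(96) = 32, φ(97) = 96, φ(98) = 42. Summing all 98 values: 2944. (Average order: Σ_{n ≤ x} φ(n) ~ (3/π²) x². For x = 98, (3/π²)·98² ≈ 2919.27.)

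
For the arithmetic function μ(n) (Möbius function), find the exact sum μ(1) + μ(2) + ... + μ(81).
Σ_{n ≤ 81} μ(n) = -4

Compute μ(n) for each 1 ≤ n ≤ 81: μ(1) = 1, μ(2) = -1, μ(3) = -1, μ(4) = 0, μ(5) = -1, μ(6) = 1, μ(7) = -1, μ(8) = 0, μ(9) = 0, μ(10) = 1, μ(11) = -1, μ(12) = 0, μ(13) = -1, μ(14) = 1, μ(15) = 1, μ(16) = 0, μ(17) = -1, μ(18) = 0, μ(19) = -1, μ(20) = 0, μ(21) = 1, μ(22) = 1, μ(23) = -1, μ(24) = 0, μ(25) = 0, μ(26) = 1, μ(27) = 0, μ(28) = 0, μ(29) = -1, μ(30) = -1, μ(31) = -1, μ(32) = 0, μ(33) = 1, μ(34) = 1, μ(35) = 1, μ(36) = 0, μ(37) = -1, μ(38) = 1, μ(39) = 1, μ(40) = 0, μ(41) = -1, μ(42) = -1, μ(43) = -1, μ(44) = 0, μ(45) = 0, μ(46) = 1, μ(47) = -1, μ(48) = 0, μ(49) = 0, μ(50) = 0, μ(51) = 1, μ(52) = 0, μ(53) = -1, μ(54) = 0, μ(55) = 1, μ(56) = 0, μ(57) = 1, μ(58) = 1, μ(59) = -1, μ(60) = 0, μ(61) = -1, μ(62) = 1, μ(63) = 0, μ(64) = 0, μ(65) = 1, μ(66) = -1, μ(67) = -1, μ(68) = 0, μ(69) = 1, μ(70) = -1, μ(71) = -1, μ(72) = 0, μ(73) = -1, μ(74) = 1, μ(75) = 0, μ(76) = 0, μ(77) = 1, μ(78) = -1, μ(79) = -1, μ(80) = 0, μ(81) = 0. Summing all 81 values: -4. (Mertens function M(x) = Σ_{n ≤ x} μ(n); on average M(x) should be small (PNT ⟺ M(x) = o(x)).)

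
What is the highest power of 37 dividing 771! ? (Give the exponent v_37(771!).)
v_37(771!) = 20

Legendre's formula: v_p(n!) = Σ_{k ≥ 1} ⌊n / p^k⌋. For p = 37, n = 771, the terms are:
  ⌊771/37^1⌋ = ⌊771/37⌋ = 20
(the next term ⌊771/37^2⌋ = 0, terminating the sum). Summing: v_37(771!) = 20 = 20.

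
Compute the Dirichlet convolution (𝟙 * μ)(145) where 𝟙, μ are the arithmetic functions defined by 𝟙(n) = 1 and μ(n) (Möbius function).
(𝟙 * μ)(145) = 0

Divisors of 145: [1, 5, 29, 145]. For each d | 145:
  d = 1: 𝟙(1) · μ(145/1) = 1 · 1 = 1
  d = 5: 𝟙(5) · μ(145/5) = 1 · -1 = -1
  d = 29: 𝟙(29) · μ(145/29) = 1 · -1 = -1
  d = 145: 𝟙(145) · μ(145/145) = 1 · 1 = 1
Summing: (𝟙 * μ)(145) = 1 + -1 + -1 + 1 = 0.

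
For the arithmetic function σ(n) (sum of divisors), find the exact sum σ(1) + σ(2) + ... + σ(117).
Σ_{n ≤ 117} σ(n) = 11289

Compute σ(n) for each 1 ≤ n ≤ 117: σ(1) = 1, σ(2) = 3, σ(3) = 4, σ(4) = 7, σ(5) = 6, σ(6) = 12, σ(7) = 8, σ(8) = 15, σ(9) = 13, σ(10) = 18, σ(11) = 12, σ(12) = 28, σ(13) = 14, σ(14) = 24, σ(15) = 24, σ(16) = 31, σ(17) = 18, σ(18) = 39, σ(19) = 20, σ(20) = 42, σ(21) = 32, σ(22) = 36, σ(23) = 24, σ(24) = 60, σ(25) = 31, σ(26) = 42, σ(27) = 40, σ(28) = 56, σ(29) = 30, σ(30) = 72, σ(31) = 32, σ(32) = 63, σ(33) = 48, σ(34) = 54, σ(35) = 48, σ(36) = 91, σ(37) = 38, σ(38) = 60, σ(39) = 56, σ(40) = 90, σ(41) = 42, σ(42) = 96, σ(43) = 44, σ(44) = 84, σ(45) = 78, σ(46) = 72, σ(47) = 48, σ(48) = 124, σ(49) = 57, σ(50) = 93, σ(51) = 72, σ(52) = 98, σ(53) = 54, σ(54) = 120, σ(55) = 72, σ(56) = 120, σ(57) = 80, σ(58) = 90, σ(59) = 60, σ(60) = 168, σ(61) = 62, σ(62) = 96, σ(63) = 104, σ(64) = 127, σ(65) = 84, σ(66) = 144, σ(67) = 68, σ(68) = 126, σ(69) = 96, σ(70) = 144, σ(71) = 72, σ(72) = 195, σ(73) = 74, σ(74) = 114, σ(75) = 124, σ(76) = 140, σ(77) = 96, σ(78) = 168, σ(79) = 80, σ(80) = 186, σ(81) = 121, σ(82) = 126, σ(83) = 84, σ(84) = 224, σ(85) = 108, σ(86) = 132, σ(87) = 120, σ(88) = 180, σ(89) = 90, σ(90) = 234, σ(91) = 112, σ(92) = 168, σ(93) = 128, σ(94) = 144, σ(95) = 120, σ(96) = 252, σ(97) = 98, σ(98) = 171, σ(99) = 156, σ(100) = 217, σ(101) = 102, σ(102) = 216, σ(103) = 104, σ(104) = 210, σ(105) = 192, σ(106) = 162, σ(107) = 108, σ(108) = 280, σ(109) = 110, σ(110) = 216, σ(111) = 152, σ(112) = 248, σ(113) = 114, σ(114) = 240, σ(115) = 144, σ(116) = 210, σ(117) = 182. Summing all 117 values: 11289. (Average order: Σ_{n ≤ x} σ(n) ~ (π²/12) x². For x = 117, (π²/12)·117² ≈ 11258.75.)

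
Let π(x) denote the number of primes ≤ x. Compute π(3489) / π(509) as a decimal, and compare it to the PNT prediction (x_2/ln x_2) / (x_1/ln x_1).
π(3489)/π(509) = 487/97 ≈ 5.0206;  PNT prediction ≈ 5.2371.

π(509) = 97 and π(3489) = 487, so π(3489)/π(509) ≈ 5.0206. The PNT-predicted ratio is (3489/ln(3489)) / (509/ln(509)) ≈ 5.2371. The two agree to within a few percent, as expected.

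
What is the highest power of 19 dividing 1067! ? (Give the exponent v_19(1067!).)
v_19(1067!) = 58

Legendre's formula: v_p(n!) = Σ_{k ≥ 1} ⌊n / p^k⌋. For p = 19, n = 1067, the terms are:
  ⌊1067/19^1⌋ = ⌊1067/19⌋ = 56
  ⌊1067/19^2⌋ = ⌊1067/361⌋ = 2
(the next term ⌊1067/19^3⌋ = 0, terminating the sum). Summing: v_19(1067!) = 56 + 2 = 58.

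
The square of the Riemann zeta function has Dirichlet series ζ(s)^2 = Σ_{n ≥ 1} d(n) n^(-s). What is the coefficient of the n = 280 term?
d(280) = 16

ζ(s)^2 = (Σ 1/m^s)(Σ 1/k^s). The coefficient of 1/n^s in the product is the number of ordered pairs (m, k) with mk = n, which equals d(n). For n = 280, divisors are [1, 2, 4, 5, 7, 8, 10, 14, 20, 28, 35, 40, 56, 70, 140, 280], so d(280) = 16.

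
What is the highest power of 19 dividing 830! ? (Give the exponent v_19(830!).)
v_19(830!) = 45

Legendre's formula: v_p(n!) = Σ_{k ≥ 1} ⌊n / p^k⌋. For p = 19, n = 830, the terms are:
  ⌊830/19^1⌋ = ⌊830/19⌋ = 43
  ⌊830/19^2⌋ = ⌊830/361⌋ = 2
(the next term ⌊830/19^3⌋ = 0, terminating the sum). Summing: v_19(830!) = 43 + 2 = 45.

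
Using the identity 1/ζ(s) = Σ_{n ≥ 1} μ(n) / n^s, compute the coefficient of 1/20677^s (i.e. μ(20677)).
μ(20677) = -1

Factor n = 20677 = 23 · 29 · 31. μ(n) = 0 if any exponent ≥ 2 (not squarefree); otherwise μ(n) = (−1)^{ω(n)} where ω(n) is the number of distinct prime factors. Applying: μ(20677) = -1.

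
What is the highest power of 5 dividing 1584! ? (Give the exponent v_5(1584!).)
v_5(1584!) = 393

Legendre's formula: v_p(n!) = Σ_{k ≥ 1} ⌊n / p^k⌋. For p = 5, n = 1584, the terms are:
  ⌊1584/5^1⌋ = ⌊1584/5⌋ = 316
  ⌊1584/5^2⌋ = ⌊1584/25⌋ = 63
  ⌊1584/5^3⌋ = ⌊1584/125⌋ = 12
  ⌊1584/5^4⌋ = ⌊1584/625⌋ = 2
(the next term ⌊1584/5^5⌋ = 0, terminating the sum). Summing: v_5(1584!) = 316 + 63 + 12 + 2 = 393.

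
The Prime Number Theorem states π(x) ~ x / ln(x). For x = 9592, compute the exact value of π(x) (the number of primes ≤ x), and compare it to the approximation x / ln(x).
π(9592) = 1184;  x/ln(x) ≈ 1046.17;  relative error ≈ 11.64%.

Directly count primes up to 9592: π(9592) = 1184. The PNT approximation gives 9592/ln(9592) ≈ 9592/9.16868 ≈ 1046.17. Relative error (π(x) − x/ln(x)) / π(x) ≈ 11.64%; the approximation is known to undercount slightly (Li(x) is a better estimate).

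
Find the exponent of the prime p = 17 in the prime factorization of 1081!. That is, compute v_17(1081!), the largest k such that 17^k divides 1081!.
v_17(1081!) = 66

Legendre's formula: v_p(n!) = Σ_{k ≥ 1} ⌊n / p^k⌋. For p = 17, n = 1081, the terms are:
  ⌊1081/17^1⌋ = ⌊1081/17⌋ = 63
  ⌊1081/17^2⌋ = ⌊1081/289⌋ = 3
(the next term ⌊1081/17^3⌋ = 0, terminating the sum). Summing: v_17(1081!) = 63 + 3 = 66.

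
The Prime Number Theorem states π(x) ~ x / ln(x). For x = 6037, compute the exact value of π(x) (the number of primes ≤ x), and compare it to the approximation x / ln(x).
π(6037) = 787;  x/ln(x) ≈ 693.46;  relative error ≈ 11.89%.

Directly count primes up to 6037: π(6037) = 787. The PNT approximation gives 6037/ln(6037) ≈ 6037/8.70566 ≈ 693.46. Relative error (π(x) − x/ln(x)) / π(x) ≈ 11.89%; the approximation is known to undercount slightly (Li(x) is a better estimate).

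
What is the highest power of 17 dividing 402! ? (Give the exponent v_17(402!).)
v_17(402!) = 24

Legendre's formula: v_p(n!) = Σ_{k ≥ 1} ⌊n / p^k⌋. For p = 17, n = 402, the terms are:
  ⌊402/17^1⌋ = ⌊402/17⌋ = 23
  ⌊402/17^2⌋ = ⌊402/289⌋ = 1
(the next term ⌊402/17^3⌋ = 0, terminating the sum). Summing: v_17(402!) = 23 + 1 = 24.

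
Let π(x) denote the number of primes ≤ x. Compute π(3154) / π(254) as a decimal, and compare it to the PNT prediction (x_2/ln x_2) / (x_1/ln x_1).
π(3154)/π(254) = 446/54 ≈ 8.2593;  PNT prediction ≈ 8.5347.

π(254) = 54 and π(3154) = 446, so π(3154)/π(254) ≈ 8.2593. The PNT-predicted ratio is (3154/ln(3154)) / (254/ln(254)) ≈ 8.5347. The two agree to within a few percent, as expected.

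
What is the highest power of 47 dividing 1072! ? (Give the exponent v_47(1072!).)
v_47(1072!) = 22

Legendre's formula: v_p(n!) = Σ_{k ≥ 1} ⌊n / p^k⌋. For p = 47, n = 1072, the terms are:
  ⌊1072/47^1⌋ = ⌊1072/47⌋ = 22
(the next term ⌊1072/47^2⌋ = 0, terminating the sum). Summing: v_47(1072!) = 22 = 22.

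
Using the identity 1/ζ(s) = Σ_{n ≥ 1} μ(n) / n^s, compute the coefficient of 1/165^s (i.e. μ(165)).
μ(165) = -1

Factor n = 165 = 3 · 5 · 11. μ(n) = 0 if any exponent ≥ 2 (not squarefree); otherwise μ(n) = (−1)^{ω(n)} where ω(n) is the number of distinct prime factors. Applying: μ(165) = -1.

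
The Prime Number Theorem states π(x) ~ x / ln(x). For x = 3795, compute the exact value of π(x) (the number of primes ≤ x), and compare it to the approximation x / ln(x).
π(3795) = 527;  x/ln(x) ≈ 460.48;  relative error ≈ 12.62%.

Directly count primes up to 3795: π(3795) = 527. The PNT approximation gives 3795/ln(3795) ≈ 3795/8.24144 ≈ 460.48. Relative error (π(x) − x/ln(x)) / π(x) ≈ 12.62%; the approximation is known to undercount slightly (Li(x) is a better estimate).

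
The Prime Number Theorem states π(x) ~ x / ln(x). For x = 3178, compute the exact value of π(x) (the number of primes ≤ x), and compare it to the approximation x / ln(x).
π(3178) = 449;  x/ln(x) ≈ 394.10;  relative error ≈ 12.23%.

Directly count primes up to 3178: π(3178) = 449. The PNT approximation gives 3178/ln(3178) ≈ 3178/8.06401 ≈ 394.10. Relative error (π(x) − x/ln(x)) / π(x) ≈ 12.23%; the approximation is known to undercount slightly (Li(x) is a better estimate).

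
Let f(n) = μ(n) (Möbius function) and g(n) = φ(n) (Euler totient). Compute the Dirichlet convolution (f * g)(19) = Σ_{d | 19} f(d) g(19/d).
(μ * φ)(19) = 17

Divisors of 19: [1, 19]. For each d | 19:
  d = 1: μ(1) · φ(19/1) = 1 · 18 = 18
  d = 19: μ(19) · φ(19/19) = -1 · 1 = -1
Summing: (μ * φ)(19) = 18 + -1 = 17.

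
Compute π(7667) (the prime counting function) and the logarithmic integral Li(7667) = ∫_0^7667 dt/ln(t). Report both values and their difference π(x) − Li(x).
π(7667) = 971;  Li(7667) ≈ 989.28;  π(x) − Li(x) ≈ -18.28.

Direct count of primes ≤ 7667 gives π(7667) = 971. Numerical evaluation of the logarithmic integral gives Li(7667) ≈ 989.28. The difference π(x) − Li(x) ≈ -18.28 is typically negative for small/moderate x (Li(x) overestimates), though Littlewood's theorem shows this sign changes infinitely often.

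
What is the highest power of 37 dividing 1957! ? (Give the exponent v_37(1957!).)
v_37(1957!) = 53

Legendre's formula: v_p(n!) = Σ_{k ≥ 1} ⌊n / p^k⌋. For p = 37, n = 1957, the terms are:
  ⌊1957/37^1⌋ = ⌊1957/37⌋ = 52
  ⌊1957/37^2⌋ = ⌊1957/1369⌋ = 1
(the next term ⌊1957/37^3⌋ = 0, terminating the sum). Summing: v_37(1957!) = 52 + 1 = 53.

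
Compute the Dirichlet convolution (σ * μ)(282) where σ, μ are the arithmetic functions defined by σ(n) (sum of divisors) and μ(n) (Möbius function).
(σ * μ)(282) = 282

Divisors of 282: [1, 2, 3, 6, 47, 94, 141, 282]. For each d | 282:
  d = 1: σ(1) · μ(282/1) = 1 · -1 = -1
  d = 2: σ(2) · μ(282/2) = 3 · 1 = 3
  d = 3: σ(3) · μ(282/3) = 4 · 1 = 4
  d = 6: σ(6) · μ(282/6) = 12 · -1 = -12
  d = 47: σ(47) · μ(282/47) = 48 · 1 = 48
  d = 94: σ(94) · μ(282/94) = 144 · -1 = -144
  d = 141: σ(141) · μ(282/141) = 192 · -1 = -192
  d = 282: σ(282) · μ(282/282) = 576 · 1 = 576
Summing: (σ * μ)(282) = -1 + 3 + 4 + -12 + 48 + -144 + -192 + 576 = 282.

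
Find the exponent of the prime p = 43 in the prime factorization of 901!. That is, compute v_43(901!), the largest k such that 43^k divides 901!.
v_43(901!) = 20

Legendre's formula: v_p(n!) = Σ_{k ≥ 1} ⌊n / p^k⌋. For p = 43, n = 901, the terms are:
  ⌊901/43^1⌋ = ⌊901/43⌋ = 20
(the next term ⌊901/43^2⌋ = 0, terminating the sum). Summing: v_43(901!) = 20 = 20.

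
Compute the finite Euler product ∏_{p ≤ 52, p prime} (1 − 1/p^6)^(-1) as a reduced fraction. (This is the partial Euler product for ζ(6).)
∏ = 739922824862544451640166694180680765476614483998462834502498139791315/727309058868145310276350820375862045292293308126790710400267935809536

The primes p ≤ 52 are [2, 3, 5, 7, 11, 13, 17, 19, 23, 29, 31, 37, 41, 43, 47]. For each prime, (1 − 1/p^6)^(-1) = p^6 / (p^6 − 1). The product is (1 − 1/2^6)^(-1), (1 − 1/3^6)^(-1), (1 − 1/5^6)^(-1), (1 − 1/7^6)^(-1), (1 − 1/11^6)^(-1), (1 − 1/13^6)^(-1), (1 − 1/17^6)^(-1), (1 − 1/19^6)^(-1), (1 − 1/23^6)^(-1), (1 − 1/29^6)^(-1), (1 − 1/31^6)^(-1), (1 − 1/37^6)^(-1), (1 − 1/41^6)^(-1), (1 − 1/43^6)^(-1), (1 − 1/47^6)^(-1) = ∏ p^6 / (p^6 − 1) = 739922824862544451640166694180680765476614483998462834502498139791315/727309058868145310276350820375862045292293308126790710400267935809536.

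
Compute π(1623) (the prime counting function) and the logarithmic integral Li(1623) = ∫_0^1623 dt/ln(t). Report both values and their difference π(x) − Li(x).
π(1623) = 257;  Li(1623) ≈ 264.54;  π(x) − Li(x) ≈ -7.54.

Direct count of primes ≤ 1623 gives π(1623) = 257. Numerical evaluation of the logarithmic integral gives Li(1623) ≈ 264.54. The difference π(x) − Li(x) ≈ -7.54 is typically negative for small/moderate x (Li(x) overestimates), though Littlewood's theorem shows this sign changes infinitely often.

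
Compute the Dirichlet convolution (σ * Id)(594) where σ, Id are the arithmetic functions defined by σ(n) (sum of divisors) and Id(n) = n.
(σ * Id)(594) = 16330

Divisors of 594: [1, 2, 3, 6, 9, 11, 18, 22, 27, 33, 54, 66, 99, 198, 297, 594]. For each d | 594:
  d = 1: σ(1) · Id(594/1) = 1 · 594 = 594
  d = 2: σ(2) · Id(594/2) = 3 · 297 = 891
  d = 3: σ(3) · Id(594/3) = 4 · 198 = 792
  d = 6: σ(6) · Id(594/6) = 12 · 99 = 1188
  d = 9: σ(9) · Id(594/9) = 13 · 66 = 858
  d = 11: σ(11) · Id(594/11) = 12 · 54 = 648
  d = 18: σ(18) · Id(594/18) = 39 · 33 = 1287
  d = 22: σ(22) · Id(594/22) = 36 · 27 = 972
  d = 27: σ(27) · Id(594/27) = 40 · 22 = 880
  d = 33: σ(33) · Id(594/33) = 48 · 18 = 864
  d = 54: σ(54) · Id(594/54) = 120 · 11 = 1320
  d = 66: σ(66) · Id(594/66) = 144 · 9 = 1296
  d = 99: σ(99) · Id(594/99) = 156 · 6 = 936
  d = 198: σ(198) · Id(594/198) = 468 · 3 = 1404
  d = 297: σ(297) · Id(594/297) = 480 · 2 = 960
  d = 594: σ(594) · Id(594/594) = 1440 · 1 = 1440
Summing: (σ * Id)(594) = 594 + 891 + 792 + 1188 + 858 + 648 + 1287 + 972 + 880 + 864 + 1320 + 1296 + 936 + 1404 + 960 + 1440 = 16330.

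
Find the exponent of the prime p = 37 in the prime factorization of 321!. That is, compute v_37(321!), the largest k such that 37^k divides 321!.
v_37(321!) = 8

Legendre's formula: v_p(n!) = Σ_{k ≥ 1} ⌊n / p^k⌋. For p = 37, n = 321, the terms are:
  ⌊321/37^1⌋ = ⌊321/37⌋ = 8
(the next term ⌊321/37^2⌋ = 0, terminating the sum). Summing: v_37(321!) = 8 = 8.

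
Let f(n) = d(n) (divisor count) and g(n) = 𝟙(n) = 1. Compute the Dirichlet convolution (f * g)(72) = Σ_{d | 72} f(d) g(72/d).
(d * 𝟙)(72) = 60

Divisors of 72: [1, 2, 3, 4, 6, 8, 9, 12, 18, 24, 36, 72]. For each d | 72:
  d = 1: d(1) · 𝟙(72/1) = 1 · 1 = 1
  d = 2: d(2) · 𝟙(72/2) = 2 · 1 = 2
  d = 3: d(3) · 𝟙(72/3) = 2 · 1 = 2
  d = 4: d(4) · 𝟙(72/4) = 3 · 1 = 3
  d = 6: d(6) · 𝟙(72/6) = 4 · 1 = 4
  d = 8: d(8) · 𝟙(72/8) = 4 · 1 = 4
  d = 9: d(9) · 𝟙(72/9) = 3 · 1 = 3
  d = 12: d(12) · 𝟙(72/12) = 6 · 1 = 6
  d = 18: d(18) · 𝟙(72/18) = 6 · 1 = 6
  d = 24: d(24) · 𝟙(72/24) = 8 · 1 = 8
  d = 36: d(36) · 𝟙(72/36) = 9 · 1 = 9
  d = 72: d(72) · 𝟙(72/72) = 12 · 1 = 12
Summing: (d * 𝟙)(72) = 1 + 2 + 2 + 3 + 4 + 4 + 3 + 6 + 6 + 8 + 9 + 12 = 60.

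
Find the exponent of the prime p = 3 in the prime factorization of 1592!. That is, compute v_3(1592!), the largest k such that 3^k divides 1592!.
v_3(1592!) = 791

Legendre's formula: v_p(n!) = Σ_{k ≥ 1} ⌊n / p^k⌋. For p = 3, n = 1592, the terms are:
  ⌊1592/3^1⌋ = ⌊1592/3⌋ = 530
  ⌊1592/3^2⌋ = ⌊1592/9⌋ = 176
  ⌊1592/3^3⌋ = ⌊1592/27⌋ = 58
  ⌊1592/3^4⌋ = ⌊1592/81⌋ = 19
  ⌊1592/3^5⌋ = ⌊1592/243⌋ = 6
  ⌊1592/3^6⌋ = ⌊1592/729⌋ = 2
(the next term ⌊1592/3^7⌋ = 0, terminating the sum). Summing: v_3(1592!) = 530 + 176 + 58 + 19 + 6 + 2 = 791.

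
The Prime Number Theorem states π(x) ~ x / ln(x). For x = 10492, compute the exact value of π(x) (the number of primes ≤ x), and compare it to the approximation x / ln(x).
π(10492) = 1283;  x/ln(x) ≈ 1133.25;  relative error ≈ 11.67%.

Directly count primes up to 10492: π(10492) = 1283. The PNT approximation gives 10492/ln(10492) ≈ 10492/9.25837 ≈ 1133.25. Relative error (π(x) − x/ln(x)) / π(x) ≈ 11.67%; the approximation is known to undercount slightly (Li(x) is a better estimate).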